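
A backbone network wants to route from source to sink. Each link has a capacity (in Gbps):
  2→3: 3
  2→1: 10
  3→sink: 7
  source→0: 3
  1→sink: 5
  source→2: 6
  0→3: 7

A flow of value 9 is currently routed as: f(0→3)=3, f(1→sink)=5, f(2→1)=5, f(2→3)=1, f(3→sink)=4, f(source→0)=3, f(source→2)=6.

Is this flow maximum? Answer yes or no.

Yes

Residual reachable from source: {source}; sink is not reachable.
Saturated cut: source→2, source→0 with total capacity 9 = current flow value. Flow is maximum.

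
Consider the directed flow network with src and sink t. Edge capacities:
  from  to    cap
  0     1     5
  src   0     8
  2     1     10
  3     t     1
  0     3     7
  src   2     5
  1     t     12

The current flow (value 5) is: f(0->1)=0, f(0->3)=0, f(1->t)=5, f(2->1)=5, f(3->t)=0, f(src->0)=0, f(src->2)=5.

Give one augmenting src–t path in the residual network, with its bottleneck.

src->0->1->t, bottleneck 5

Residual along src->0->1->t: src->0: 8, 0->1: 5, 1->t: 7.
Bottleneck = min = 5.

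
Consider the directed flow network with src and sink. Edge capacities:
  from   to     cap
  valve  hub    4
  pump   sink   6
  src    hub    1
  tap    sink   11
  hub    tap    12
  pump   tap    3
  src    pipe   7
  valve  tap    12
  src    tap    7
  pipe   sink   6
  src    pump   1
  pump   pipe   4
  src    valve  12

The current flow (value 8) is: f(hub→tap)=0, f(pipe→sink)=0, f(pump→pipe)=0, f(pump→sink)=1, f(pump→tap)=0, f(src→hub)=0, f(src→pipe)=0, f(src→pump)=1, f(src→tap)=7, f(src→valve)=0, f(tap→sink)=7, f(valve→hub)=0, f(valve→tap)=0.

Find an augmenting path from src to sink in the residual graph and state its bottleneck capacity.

src→pipe→sink, bottleneck 6

Residual along src→pipe→sink: src→pipe: 7, pipe→sink: 6.
Bottleneck = min = 6.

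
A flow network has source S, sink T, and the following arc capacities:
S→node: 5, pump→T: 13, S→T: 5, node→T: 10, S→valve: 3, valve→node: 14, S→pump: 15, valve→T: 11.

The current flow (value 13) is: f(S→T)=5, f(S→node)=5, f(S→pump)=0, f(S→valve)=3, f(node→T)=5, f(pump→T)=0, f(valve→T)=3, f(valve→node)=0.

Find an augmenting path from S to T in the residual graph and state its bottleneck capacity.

Residual along S→pump→T: S→pump: 15, pump→T: 13.
Bottleneck = min = 13.

S→pump→T, bottleneck 13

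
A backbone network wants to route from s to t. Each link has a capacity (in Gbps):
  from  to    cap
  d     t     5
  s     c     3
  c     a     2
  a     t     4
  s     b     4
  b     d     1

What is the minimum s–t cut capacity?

Max flow = 3 (via 2 augmenting paths).
In the residual at optimum, the set reachable from s is {b, c, s}.
Cut edges: b->d (cap 1), c->a (cap 2). Sum = 3.

3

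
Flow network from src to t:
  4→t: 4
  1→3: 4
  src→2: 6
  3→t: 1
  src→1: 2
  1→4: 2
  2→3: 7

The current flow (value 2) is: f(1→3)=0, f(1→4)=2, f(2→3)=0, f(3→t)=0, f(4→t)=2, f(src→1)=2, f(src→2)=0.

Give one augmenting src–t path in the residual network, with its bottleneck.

src→2→3→t, bottleneck 1

Residual along src→2→3→t: src→2: 6, 2→3: 7, 3→t: 1.
Bottleneck = min = 1.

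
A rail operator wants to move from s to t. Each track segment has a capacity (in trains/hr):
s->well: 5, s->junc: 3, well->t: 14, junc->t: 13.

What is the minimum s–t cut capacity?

Max flow = 8 (via 2 augmenting paths).
In the residual at optimum, the set reachable from s is {s}.
Cut edges: s->junc (cap 3), s->well (cap 5). Sum = 8.

8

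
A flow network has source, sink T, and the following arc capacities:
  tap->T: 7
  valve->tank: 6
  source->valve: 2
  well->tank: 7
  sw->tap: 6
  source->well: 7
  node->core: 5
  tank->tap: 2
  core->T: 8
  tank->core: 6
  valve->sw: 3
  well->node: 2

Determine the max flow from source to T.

Augment source->valve->sw->tap->T: bottleneck 2. Total 2.
Augment source->well->tank->tap->T: bottleneck 2. Total 4.
Augment source->well->tank->core->T: bottleneck 5. Total 9.
No augmenting path remains in the residual graph.

9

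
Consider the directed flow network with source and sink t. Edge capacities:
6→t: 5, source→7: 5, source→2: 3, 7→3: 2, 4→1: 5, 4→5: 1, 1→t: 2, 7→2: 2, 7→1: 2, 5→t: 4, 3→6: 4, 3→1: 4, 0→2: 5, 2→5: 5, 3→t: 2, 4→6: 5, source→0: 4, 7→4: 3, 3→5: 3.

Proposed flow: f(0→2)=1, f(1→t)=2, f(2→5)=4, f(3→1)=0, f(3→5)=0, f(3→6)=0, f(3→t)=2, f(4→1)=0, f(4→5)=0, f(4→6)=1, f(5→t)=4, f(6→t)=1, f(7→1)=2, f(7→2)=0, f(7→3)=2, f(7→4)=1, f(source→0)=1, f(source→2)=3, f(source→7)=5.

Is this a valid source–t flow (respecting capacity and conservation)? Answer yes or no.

Every edge has 0 ≤ f(e) ≤ cap(e).
At each intermediate node, inflow equals outflow.

Yes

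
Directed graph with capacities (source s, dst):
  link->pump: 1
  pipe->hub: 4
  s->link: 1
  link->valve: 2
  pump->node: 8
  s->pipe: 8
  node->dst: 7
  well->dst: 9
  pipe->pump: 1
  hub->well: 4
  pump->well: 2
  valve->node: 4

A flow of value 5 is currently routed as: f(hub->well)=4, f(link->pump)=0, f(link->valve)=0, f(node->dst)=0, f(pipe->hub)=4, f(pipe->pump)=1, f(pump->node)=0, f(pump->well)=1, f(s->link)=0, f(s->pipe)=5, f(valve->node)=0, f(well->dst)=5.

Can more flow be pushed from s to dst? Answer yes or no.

Residual path s->link->pump->well->dst has bottleneck 1 > 0.
Pushing 1 along it raises the flow to 6, so the given flow is not maximum.

Yes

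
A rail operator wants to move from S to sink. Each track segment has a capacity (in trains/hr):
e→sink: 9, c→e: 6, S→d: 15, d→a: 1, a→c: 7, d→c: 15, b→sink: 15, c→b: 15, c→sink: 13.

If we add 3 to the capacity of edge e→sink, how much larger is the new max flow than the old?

0

Original max flow = 15.
Edge e→sink does not cross the min cut (source side {S}), so extra capacity there cannot help.
New max flow = 15. Increase = 0.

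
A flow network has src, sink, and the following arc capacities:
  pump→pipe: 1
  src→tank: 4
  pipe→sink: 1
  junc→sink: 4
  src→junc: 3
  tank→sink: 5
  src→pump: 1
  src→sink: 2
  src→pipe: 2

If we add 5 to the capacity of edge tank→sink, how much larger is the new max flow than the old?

0

Original max flow = 10.
Edge tank→sink does not cross the min cut (source side {pipe, pump, src}), so extra capacity there cannot help.
New max flow = 10. Increase = 0.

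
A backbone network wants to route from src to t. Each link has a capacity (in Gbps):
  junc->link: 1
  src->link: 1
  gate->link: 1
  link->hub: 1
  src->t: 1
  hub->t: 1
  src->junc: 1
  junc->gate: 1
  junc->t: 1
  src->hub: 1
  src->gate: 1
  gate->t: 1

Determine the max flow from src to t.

Augment src->t: bottleneck 1. Total 1.
Augment src->junc->t: bottleneck 1. Total 2.
Augment src->gate->t: bottleneck 1. Total 3.
Augment src->hub->t: bottleneck 1. Total 4.
No augmenting path remains in the residual graph.

4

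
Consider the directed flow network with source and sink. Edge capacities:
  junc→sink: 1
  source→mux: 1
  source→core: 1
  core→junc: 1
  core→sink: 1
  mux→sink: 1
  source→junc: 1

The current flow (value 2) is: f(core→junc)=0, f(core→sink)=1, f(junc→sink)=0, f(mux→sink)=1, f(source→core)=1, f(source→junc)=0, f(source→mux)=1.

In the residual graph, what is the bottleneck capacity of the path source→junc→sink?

Residual capacities along the path: source→junc: 1, junc→sink: 1.
Minimum is 1.

1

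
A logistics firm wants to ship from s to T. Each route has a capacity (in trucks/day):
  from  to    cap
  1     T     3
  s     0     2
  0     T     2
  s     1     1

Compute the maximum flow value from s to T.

Augment s→0→T: bottleneck 2. Total 2.
Augment s→1→T: bottleneck 1. Total 3.
No augmenting path remains in the residual graph.

3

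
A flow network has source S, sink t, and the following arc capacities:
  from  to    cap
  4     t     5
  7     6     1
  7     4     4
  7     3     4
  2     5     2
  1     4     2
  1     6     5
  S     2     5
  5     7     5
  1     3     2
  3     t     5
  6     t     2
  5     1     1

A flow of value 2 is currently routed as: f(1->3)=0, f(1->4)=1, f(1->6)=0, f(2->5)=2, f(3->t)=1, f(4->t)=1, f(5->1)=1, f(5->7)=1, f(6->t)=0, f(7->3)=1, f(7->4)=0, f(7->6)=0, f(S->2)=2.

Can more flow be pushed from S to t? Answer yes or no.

No

Residual reachable from S: {2, S}; t is not reachable.
Saturated cut: 2->5 with total capacity 2 = current flow value. Flow is maximum.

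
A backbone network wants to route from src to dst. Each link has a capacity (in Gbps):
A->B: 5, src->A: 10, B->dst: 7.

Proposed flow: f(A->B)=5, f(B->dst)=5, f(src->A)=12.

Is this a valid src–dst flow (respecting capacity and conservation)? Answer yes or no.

Capacity violated on src->A: flow 12 > capacity 10.

No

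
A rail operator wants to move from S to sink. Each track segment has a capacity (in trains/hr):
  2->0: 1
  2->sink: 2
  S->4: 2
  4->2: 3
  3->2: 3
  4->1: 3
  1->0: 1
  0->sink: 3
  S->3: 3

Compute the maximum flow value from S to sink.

Augment S->3->2->sink: bottleneck 2. Total 2.
Augment S->3->2->0->sink: bottleneck 1. Total 3.
Augment S->4->1->0->sink: bottleneck 1. Total 4.
No augmenting path remains in the residual graph.

4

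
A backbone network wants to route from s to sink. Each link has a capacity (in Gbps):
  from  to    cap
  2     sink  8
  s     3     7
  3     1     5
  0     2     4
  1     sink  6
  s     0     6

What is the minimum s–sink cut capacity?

Max flow = 9 (via 2 augmenting paths).
In the residual at optimum, the set reachable from s is {0, 3, s}.
Cut edges: 0->2 (cap 4), 3->1 (cap 5). Sum = 9.

9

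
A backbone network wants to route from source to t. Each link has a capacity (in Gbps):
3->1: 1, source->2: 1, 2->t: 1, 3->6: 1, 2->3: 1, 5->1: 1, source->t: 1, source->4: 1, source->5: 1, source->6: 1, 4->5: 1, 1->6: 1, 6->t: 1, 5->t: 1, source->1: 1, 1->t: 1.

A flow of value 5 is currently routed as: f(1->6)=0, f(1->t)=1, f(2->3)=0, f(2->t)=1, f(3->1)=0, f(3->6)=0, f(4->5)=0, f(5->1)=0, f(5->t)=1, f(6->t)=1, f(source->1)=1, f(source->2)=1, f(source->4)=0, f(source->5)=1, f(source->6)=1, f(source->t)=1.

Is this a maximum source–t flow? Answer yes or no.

Yes

Residual reachable from source: {1, 4, 5, 6, source}; t is not reachable.
Saturated cut: source->2, source->t, 5->t, 1->t, 6->t with total capacity 5 = current flow value. Flow is maximum.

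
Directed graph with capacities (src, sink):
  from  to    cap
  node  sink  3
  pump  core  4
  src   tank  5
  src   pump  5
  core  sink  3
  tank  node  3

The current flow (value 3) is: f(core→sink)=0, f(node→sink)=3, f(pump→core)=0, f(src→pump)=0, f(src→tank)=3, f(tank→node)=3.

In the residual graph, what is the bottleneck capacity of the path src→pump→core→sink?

3

Residual capacities along the path: src→pump: 5, pump→core: 4, core→sink: 3.
Minimum is 3.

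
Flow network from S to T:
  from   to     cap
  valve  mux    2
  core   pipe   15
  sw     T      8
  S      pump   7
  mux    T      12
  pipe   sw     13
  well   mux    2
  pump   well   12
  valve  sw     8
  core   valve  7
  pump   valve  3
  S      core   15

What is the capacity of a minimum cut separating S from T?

Max flow = 12 (via 3 augmenting paths).
In the residual at optimum, the set reachable from S is {S, core, pipe, pump, sw, valve, well}.
Cut edges: valve→mux (cap 2), sw→T (cap 8), well→mux (cap 2). Sum = 12.

12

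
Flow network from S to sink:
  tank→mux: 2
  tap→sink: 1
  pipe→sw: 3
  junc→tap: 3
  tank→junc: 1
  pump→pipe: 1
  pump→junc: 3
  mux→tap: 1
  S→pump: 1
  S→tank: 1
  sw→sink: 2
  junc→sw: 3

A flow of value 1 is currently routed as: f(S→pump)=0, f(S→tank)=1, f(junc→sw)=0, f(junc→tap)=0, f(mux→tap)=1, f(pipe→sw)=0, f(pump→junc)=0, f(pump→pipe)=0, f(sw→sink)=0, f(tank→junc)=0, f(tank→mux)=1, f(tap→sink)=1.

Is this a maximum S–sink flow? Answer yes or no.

Residual path S→pump→junc→sw→sink has bottleneck 1 > 0.
Pushing 1 along it raises the flow to 2, so the given flow is not maximum.

No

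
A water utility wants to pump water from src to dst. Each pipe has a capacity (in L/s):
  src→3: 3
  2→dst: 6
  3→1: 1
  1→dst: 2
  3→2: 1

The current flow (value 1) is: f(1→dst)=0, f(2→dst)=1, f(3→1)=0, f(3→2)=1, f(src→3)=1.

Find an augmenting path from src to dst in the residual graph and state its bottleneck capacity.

Residual along src→3→1→dst: src→3: 2, 3→1: 1, 1→dst: 2.
Bottleneck = min = 1.

src→3→1→dst, bottleneck 1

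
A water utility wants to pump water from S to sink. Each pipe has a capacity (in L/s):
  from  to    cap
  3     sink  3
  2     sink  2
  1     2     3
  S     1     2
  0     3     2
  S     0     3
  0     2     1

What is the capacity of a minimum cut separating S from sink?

Max flow = 4 (via 3 augmenting paths).
In the residual at optimum, the set reachable from S is {0, 1, 2, S}.
Cut edges: 0->3 (cap 2), 2->sink (cap 2). Sum = 4.

4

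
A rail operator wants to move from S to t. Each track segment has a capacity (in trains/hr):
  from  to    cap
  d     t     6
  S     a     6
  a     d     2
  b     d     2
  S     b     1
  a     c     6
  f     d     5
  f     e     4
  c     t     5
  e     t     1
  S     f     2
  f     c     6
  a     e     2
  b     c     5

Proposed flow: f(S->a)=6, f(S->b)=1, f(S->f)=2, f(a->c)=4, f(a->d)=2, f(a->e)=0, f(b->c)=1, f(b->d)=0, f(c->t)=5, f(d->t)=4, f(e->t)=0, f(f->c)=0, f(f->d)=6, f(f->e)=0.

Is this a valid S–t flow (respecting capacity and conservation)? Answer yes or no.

No

Capacity violated on f->d: flow 6 > capacity 5.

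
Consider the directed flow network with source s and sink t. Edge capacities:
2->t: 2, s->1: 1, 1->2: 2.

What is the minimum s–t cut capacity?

1

Max flow = 1 (via 1 augmenting path).
In the residual at optimum, the set reachable from s is {s}.
Cut edges: s->1 (cap 1). Sum = 1.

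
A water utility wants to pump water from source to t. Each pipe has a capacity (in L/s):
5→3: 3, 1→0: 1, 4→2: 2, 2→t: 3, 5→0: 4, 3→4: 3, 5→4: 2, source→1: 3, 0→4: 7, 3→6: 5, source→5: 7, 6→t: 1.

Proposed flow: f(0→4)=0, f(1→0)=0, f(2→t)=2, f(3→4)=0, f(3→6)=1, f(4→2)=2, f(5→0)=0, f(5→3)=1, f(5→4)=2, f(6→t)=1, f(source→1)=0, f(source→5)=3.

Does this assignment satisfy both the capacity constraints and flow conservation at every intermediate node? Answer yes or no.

Every edge has 0 ≤ f(e) ≤ cap(e).
At each intermediate node, inflow equals outflow.

Yes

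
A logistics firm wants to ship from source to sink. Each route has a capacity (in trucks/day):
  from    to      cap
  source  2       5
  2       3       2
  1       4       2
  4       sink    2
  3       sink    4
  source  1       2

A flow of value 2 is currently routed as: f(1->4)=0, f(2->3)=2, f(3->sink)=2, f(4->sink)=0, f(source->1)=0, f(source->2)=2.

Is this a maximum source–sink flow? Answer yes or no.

No

Residual path source->1->4->sink has bottleneck 2 > 0.
Pushing 2 along it raises the flow to 4, so the given flow is not maximum.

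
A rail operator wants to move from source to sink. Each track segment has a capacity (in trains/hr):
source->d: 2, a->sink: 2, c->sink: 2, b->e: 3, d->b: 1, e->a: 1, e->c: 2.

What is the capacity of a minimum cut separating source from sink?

Max flow = 1 (via 1 augmenting path).
In the residual at optimum, the set reachable from source is {d, source}.
Cut edges: d->b (cap 1). Sum = 1.

1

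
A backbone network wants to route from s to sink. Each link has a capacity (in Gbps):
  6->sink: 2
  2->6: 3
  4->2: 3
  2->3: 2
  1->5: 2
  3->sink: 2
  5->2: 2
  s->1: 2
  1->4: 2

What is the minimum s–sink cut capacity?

2

Max flow = 2 (via 1 augmenting path).
In the residual at optimum, the set reachable from s is {s}.
Cut edges: s->1 (cap 2). Sum = 2.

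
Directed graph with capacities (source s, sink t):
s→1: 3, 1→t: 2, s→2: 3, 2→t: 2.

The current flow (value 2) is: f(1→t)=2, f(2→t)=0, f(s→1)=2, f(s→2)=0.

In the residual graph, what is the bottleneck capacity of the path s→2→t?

Residual capacities along the path: s→2: 3, 2→t: 2.
Minimum is 2.

2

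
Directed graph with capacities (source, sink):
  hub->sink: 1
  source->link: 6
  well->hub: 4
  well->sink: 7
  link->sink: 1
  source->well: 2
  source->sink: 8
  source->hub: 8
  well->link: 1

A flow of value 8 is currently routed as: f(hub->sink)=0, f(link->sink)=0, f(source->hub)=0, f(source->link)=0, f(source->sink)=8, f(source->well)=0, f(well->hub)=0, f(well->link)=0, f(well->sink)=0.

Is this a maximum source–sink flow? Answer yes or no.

Residual path source->well->sink has bottleneck 2 > 0.
Pushing 2 along it raises the flow to 10, so the given flow is not maximum.

No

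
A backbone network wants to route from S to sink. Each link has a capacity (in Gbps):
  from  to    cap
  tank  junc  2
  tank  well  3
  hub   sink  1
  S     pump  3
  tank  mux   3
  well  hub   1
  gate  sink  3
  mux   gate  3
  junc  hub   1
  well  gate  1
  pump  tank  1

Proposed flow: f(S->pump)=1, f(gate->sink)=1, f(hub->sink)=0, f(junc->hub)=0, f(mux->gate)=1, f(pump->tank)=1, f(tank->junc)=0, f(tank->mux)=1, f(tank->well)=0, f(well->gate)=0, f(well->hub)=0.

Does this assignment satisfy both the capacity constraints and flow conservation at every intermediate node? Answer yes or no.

Yes

Every edge has 0 ≤ f(e) ≤ cap(e).
At each intermediate node, inflow equals outflow.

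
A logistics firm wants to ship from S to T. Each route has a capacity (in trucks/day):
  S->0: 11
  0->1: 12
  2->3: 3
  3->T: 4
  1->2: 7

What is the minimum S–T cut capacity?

3

Max flow = 3 (via 1 augmenting path).
In the residual at optimum, the set reachable from S is {0, 1, 2, S}.
Cut edges: 2->3 (cap 3). Sum = 3.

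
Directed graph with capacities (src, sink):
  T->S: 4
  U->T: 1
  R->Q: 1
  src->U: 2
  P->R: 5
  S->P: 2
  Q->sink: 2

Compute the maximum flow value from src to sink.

1

Augment src->U->T->S->P->R->Q->sink: bottleneck 1. Total 1.
No augmenting path remains in the residual graph.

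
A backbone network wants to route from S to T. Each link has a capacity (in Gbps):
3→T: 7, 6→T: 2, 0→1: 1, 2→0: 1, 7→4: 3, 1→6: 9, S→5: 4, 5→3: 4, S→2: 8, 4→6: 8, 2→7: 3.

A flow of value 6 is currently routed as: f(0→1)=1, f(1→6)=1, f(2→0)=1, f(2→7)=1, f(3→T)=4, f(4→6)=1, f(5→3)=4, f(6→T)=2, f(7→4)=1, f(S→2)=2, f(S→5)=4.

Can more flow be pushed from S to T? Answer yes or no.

No

Residual reachable from S: {0, 1, 2, 4, 6, 7, S}; T is not reachable.
Saturated cut: S→5, 6→T with total capacity 6 = current flow value. Flow is maximum.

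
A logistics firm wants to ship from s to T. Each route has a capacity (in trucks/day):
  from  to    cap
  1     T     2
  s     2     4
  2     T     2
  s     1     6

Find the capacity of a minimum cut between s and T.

Max flow = 4 (via 2 augmenting paths).
In the residual at optimum, the set reachable from s is {1, 2, s}.
Cut edges: 1->T (cap 2), 2->T (cap 2). Sum = 4.

4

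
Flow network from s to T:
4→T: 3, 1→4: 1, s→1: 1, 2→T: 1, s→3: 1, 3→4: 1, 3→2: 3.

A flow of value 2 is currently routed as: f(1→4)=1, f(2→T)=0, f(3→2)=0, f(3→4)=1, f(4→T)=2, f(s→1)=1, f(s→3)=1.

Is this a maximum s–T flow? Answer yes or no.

Residual reachable from s: {s}; T is not reachable.
Saturated cut: s→3, s→1 with total capacity 2 = current flow value. Flow is maximum.

Yes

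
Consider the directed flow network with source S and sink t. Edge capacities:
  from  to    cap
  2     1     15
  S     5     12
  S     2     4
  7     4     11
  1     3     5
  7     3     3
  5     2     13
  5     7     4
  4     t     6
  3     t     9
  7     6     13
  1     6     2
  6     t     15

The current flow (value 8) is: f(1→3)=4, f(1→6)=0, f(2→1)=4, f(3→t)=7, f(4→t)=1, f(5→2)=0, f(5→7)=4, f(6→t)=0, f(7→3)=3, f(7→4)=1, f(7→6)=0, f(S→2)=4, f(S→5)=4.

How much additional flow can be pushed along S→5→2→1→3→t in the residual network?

Residual capacities along the path: S→5: 8, 5→2: 13, 2→1: 11, 1→3: 1, 3→t: 2.
Minimum is 1.

1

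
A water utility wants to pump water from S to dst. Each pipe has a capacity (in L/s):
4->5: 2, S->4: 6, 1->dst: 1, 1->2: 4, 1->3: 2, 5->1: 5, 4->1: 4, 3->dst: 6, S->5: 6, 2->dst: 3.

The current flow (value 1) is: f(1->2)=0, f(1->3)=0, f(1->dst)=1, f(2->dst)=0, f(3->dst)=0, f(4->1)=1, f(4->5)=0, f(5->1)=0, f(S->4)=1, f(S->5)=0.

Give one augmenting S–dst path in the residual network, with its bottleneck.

Residual along S->4->1->3->dst: S->4: 5, 4->1: 3, 1->3: 2, 3->dst: 6.
Bottleneck = min = 2.

S->4->1->3->dst, bottleneck 2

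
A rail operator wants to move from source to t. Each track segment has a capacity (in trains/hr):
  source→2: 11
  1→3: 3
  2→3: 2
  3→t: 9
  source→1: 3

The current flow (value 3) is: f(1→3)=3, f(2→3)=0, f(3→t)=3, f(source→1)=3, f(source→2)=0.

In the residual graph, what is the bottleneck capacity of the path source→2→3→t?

2

Residual capacities along the path: source→2: 11, 2→3: 2, 3→t: 6.
Minimum is 2.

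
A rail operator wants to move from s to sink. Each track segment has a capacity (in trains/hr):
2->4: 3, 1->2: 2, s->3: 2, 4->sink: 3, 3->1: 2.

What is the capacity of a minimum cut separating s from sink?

Max flow = 2 (via 1 augmenting path).
In the residual at optimum, the set reachable from s is {s}.
Cut edges: s->3 (cap 2). Sum = 2.

2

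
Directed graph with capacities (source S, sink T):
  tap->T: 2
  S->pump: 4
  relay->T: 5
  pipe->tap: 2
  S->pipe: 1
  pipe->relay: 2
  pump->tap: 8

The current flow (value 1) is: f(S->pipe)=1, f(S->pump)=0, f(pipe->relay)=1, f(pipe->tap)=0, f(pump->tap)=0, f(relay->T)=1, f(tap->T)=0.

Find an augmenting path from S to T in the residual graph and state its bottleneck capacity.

Residual along S->pump->tap->T: S->pump: 4, pump->tap: 8, tap->T: 2.
Bottleneck = min = 2.

S->pump->tap->T, bottleneck 2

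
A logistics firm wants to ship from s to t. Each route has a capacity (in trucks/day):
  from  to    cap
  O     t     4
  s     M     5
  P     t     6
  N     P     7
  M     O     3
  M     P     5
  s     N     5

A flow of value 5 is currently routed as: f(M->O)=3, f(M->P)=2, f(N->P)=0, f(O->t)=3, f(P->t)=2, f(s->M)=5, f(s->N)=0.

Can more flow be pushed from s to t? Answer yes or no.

Yes

Residual path s->N->P->t has bottleneck 4 > 0.
Pushing 4 along it raises the flow to 9, so the given flow is not maximum.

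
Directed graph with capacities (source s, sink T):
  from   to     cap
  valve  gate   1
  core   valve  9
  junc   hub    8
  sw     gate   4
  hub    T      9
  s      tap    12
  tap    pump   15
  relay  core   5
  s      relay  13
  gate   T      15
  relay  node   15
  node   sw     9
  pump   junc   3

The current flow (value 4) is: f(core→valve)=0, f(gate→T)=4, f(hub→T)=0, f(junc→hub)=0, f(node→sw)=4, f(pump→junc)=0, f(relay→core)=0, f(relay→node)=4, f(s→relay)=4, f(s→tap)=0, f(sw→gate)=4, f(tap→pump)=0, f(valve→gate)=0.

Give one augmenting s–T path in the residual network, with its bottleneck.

s→relay→core→valve→gate→T, bottleneck 1

Residual along s→relay→core→valve→gate→T: s→relay: 9, relay→core: 5, core→valve: 9, valve→gate: 1, gate→T: 11.
Bottleneck = min = 1.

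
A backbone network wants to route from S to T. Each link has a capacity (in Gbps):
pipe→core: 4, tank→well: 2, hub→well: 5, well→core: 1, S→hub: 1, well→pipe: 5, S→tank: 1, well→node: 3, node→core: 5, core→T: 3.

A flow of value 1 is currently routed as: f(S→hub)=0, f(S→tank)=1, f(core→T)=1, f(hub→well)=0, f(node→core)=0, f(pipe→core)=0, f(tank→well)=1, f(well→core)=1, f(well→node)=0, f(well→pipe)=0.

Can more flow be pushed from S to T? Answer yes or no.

Yes

Residual path S→hub→well→pipe→core→T has bottleneck 1 > 0.
Pushing 1 along it raises the flow to 2, so the given flow is not maximum.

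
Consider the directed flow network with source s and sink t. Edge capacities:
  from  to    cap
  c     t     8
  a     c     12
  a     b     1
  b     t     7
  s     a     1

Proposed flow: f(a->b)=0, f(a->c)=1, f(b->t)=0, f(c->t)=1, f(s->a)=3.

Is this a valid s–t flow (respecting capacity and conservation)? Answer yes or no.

Capacity violated on s->a: flow 3 > capacity 1.

No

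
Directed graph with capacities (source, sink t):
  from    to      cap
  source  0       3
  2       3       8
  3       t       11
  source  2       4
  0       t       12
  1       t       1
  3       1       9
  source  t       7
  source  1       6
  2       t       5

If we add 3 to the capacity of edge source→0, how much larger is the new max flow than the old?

Original max flow = 15.
After raising cap(source→0), augmenting paths through that edge carry 3 more units.
New max flow = 18. Increase = 3.

3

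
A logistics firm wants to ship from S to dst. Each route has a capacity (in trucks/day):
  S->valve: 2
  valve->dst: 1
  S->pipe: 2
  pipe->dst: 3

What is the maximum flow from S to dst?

3

Augment S->valve->dst: bottleneck 1. Total 1.
Augment S->pipe->dst: bottleneck 2. Total 3.
No augmenting path remains in the residual graph.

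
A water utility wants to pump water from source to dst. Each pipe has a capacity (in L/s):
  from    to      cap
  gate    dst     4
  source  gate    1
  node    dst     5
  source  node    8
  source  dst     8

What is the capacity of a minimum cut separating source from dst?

14

Max flow = 14 (via 3 augmenting paths).
In the residual at optimum, the set reachable from source is {node, source}.
Cut edges: source->gate (cap 1), source->dst (cap 8), node->dst (cap 5). Sum = 14.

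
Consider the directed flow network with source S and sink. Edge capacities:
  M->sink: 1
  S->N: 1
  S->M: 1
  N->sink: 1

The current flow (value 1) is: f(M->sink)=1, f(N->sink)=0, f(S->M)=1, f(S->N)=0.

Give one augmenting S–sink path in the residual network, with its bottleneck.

S->N->sink, bottleneck 1

Residual along S->N->sink: S->N: 1, N->sink: 1.
Bottleneck = min = 1.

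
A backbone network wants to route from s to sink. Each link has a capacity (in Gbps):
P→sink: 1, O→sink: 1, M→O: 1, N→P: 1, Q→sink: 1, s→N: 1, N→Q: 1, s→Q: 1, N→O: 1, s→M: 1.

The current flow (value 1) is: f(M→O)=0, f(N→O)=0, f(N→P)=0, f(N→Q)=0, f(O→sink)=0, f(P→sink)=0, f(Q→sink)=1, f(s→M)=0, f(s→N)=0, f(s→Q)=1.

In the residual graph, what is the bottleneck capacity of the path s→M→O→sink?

1

Residual capacities along the path: s→M: 1, M→O: 1, O→sink: 1.
Minimum is 1.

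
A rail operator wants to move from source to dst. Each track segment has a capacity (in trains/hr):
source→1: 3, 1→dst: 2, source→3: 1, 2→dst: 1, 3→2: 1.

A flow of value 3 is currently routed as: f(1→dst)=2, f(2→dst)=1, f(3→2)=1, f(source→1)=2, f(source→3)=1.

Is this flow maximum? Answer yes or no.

Residual reachable from source: {1, source}; dst is not reachable.
Saturated cut: source→3, 1→dst with total capacity 3 = current flow value. Flow is maximum.

Yes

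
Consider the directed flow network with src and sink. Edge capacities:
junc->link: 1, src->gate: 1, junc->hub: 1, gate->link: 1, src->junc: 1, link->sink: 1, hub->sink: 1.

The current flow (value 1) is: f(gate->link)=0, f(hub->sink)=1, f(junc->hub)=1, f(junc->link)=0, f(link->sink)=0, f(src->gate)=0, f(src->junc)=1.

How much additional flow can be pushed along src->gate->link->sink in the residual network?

1

Residual capacities along the path: src->gate: 1, gate->link: 1, link->sink: 1.
Minimum is 1.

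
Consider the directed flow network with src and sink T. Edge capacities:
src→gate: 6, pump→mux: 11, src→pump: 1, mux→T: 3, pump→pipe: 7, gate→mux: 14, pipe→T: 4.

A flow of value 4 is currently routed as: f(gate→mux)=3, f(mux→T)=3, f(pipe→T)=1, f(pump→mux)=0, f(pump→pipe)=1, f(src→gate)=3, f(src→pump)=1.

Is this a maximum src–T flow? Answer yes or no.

Yes

Residual reachable from src: {gate, mux, src}; T is not reachable.
Saturated cut: src→pump, mux→T with total capacity 4 = current flow value. Flow is maximum.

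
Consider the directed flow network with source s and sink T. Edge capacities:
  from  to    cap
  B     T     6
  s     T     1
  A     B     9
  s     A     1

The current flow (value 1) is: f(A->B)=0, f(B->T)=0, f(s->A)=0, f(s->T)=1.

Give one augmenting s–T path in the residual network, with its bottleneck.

Residual along s->A->B->T: s->A: 1, A->B: 9, B->T: 6.
Bottleneck = min = 1.

s->A->B->T, bottleneck 1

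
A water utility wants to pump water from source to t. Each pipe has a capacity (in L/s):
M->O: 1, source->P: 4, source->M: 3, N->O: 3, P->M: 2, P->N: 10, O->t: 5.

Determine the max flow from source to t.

4

Augment source->M->O->t: bottleneck 1. Total 1.
Augment source->P->N->O->t: bottleneck 3. Total 4.
No augmenting path remains in the residual graph.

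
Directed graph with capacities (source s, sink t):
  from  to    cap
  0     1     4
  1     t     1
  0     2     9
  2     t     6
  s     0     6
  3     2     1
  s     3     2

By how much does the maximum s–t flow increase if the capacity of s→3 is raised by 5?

0

Original max flow = 7.
Edge s→3 does not cross the min cut (source side {3, s}), so extra capacity there cannot help.
New max flow = 7. Increase = 0.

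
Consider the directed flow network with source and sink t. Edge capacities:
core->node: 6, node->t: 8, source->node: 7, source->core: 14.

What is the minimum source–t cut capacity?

8

Max flow = 8 (via 2 augmenting paths).
In the residual at optimum, the set reachable from source is {core, node, source}.
Cut edges: node->t (cap 8). Sum = 8.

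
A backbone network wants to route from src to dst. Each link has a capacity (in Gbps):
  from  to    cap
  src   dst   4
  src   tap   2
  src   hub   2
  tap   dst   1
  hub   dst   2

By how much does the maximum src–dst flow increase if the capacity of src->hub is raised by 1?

0

Original max flow = 7.
Even with extra capacity on src->hub, another cut of capacity 7 remains binding.
New max flow = 7. Increase = 0.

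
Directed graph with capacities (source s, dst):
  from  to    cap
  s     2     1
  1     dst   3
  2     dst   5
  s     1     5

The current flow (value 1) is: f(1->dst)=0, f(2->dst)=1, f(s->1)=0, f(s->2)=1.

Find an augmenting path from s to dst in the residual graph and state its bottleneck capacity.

Residual along s->1->dst: s->1: 5, 1->dst: 3.
Bottleneck = min = 3.

s->1->dst, bottleneck 3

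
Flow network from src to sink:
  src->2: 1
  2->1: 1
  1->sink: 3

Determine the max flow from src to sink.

Augment src->2->1->sink: bottleneck 1. Total 1.
No augmenting path remains in the residual graph.

1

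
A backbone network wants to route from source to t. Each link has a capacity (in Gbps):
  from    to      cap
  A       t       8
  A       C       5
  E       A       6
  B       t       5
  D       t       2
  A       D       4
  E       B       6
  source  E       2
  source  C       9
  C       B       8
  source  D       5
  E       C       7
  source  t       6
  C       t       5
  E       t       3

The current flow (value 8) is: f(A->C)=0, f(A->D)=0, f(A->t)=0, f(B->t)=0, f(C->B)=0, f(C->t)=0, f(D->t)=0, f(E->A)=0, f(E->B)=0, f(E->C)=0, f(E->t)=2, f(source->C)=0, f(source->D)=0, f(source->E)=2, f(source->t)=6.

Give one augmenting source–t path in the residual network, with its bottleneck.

Residual along source->C->t: source->C: 9, C->t: 5.
Bottleneck = min = 5.

source->C->t, bottleneck 5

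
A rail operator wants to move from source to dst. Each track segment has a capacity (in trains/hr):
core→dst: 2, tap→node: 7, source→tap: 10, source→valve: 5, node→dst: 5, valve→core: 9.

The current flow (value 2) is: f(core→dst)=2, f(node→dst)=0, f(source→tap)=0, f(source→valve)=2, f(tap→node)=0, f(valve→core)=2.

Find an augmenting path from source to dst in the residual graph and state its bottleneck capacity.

Residual along source→tap→node→dst: source→tap: 10, tap→node: 7, node→dst: 5.
Bottleneck = min = 5.

source→tap→node→dst, bottleneck 5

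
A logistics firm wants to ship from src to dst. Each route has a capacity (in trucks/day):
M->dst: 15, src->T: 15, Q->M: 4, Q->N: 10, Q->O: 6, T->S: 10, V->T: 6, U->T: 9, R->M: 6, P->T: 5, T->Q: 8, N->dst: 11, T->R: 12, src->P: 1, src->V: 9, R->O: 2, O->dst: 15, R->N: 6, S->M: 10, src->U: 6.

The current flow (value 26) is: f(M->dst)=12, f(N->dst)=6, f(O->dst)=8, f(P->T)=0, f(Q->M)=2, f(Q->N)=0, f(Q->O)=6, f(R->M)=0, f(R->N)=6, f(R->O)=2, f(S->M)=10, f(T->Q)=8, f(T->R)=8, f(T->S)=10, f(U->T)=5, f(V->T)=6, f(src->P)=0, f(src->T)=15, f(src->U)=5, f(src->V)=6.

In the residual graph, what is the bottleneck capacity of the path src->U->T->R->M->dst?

Residual capacities along the path: src->U: 1, U->T: 4, T->R: 4, R->M: 6, M->dst: 3.
Minimum is 1.

1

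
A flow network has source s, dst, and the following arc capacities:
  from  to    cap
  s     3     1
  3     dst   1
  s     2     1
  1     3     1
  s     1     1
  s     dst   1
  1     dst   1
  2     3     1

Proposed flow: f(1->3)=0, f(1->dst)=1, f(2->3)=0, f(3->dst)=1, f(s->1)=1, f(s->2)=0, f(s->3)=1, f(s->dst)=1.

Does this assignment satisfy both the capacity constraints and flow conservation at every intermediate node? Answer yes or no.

Yes

Every edge has 0 ≤ f(e) ≤ cap(e).
At each intermediate node, inflow equals outflow.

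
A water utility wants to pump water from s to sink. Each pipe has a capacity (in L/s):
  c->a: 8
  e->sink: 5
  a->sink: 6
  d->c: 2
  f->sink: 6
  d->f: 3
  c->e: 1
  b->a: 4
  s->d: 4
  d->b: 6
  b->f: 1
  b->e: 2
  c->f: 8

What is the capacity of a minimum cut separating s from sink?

4

Max flow = 4 (via 2 augmenting paths).
In the residual at optimum, the set reachable from s is {s}.
Cut edges: s->d (cap 4). Sum = 4.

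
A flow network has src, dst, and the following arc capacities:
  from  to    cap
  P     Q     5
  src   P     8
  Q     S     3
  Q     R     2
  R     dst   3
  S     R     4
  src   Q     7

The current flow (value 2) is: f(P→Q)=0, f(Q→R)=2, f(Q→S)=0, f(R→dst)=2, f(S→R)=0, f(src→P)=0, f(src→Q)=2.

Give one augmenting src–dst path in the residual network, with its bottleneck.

Residual along src→Q→S→R→dst: src→Q: 5, Q→S: 3, S→R: 4, R→dst: 1.
Bottleneck = min = 1.

src→Q→S→R→dst, bottleneck 1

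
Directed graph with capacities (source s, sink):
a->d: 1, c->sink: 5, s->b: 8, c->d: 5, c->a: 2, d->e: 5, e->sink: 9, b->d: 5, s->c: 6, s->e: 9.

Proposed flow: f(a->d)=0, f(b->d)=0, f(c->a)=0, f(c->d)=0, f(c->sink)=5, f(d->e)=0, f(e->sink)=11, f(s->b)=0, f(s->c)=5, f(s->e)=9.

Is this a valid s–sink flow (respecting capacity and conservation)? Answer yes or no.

No

Capacity violated on e->sink: flow 11 > capacity 9.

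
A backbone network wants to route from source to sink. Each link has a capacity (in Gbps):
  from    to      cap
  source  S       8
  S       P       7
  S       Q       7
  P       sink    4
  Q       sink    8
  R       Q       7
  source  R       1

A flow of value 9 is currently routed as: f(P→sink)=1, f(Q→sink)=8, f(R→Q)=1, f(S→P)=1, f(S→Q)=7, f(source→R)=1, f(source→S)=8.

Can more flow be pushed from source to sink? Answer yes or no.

No

Residual reachable from source: {source}; sink is not reachable.
Saturated cut: source→R, source→S with total capacity 9 = current flow value. Flow is maximum.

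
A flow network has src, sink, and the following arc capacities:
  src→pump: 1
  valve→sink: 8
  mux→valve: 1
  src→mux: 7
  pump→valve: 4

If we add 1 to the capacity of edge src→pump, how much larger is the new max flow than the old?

Original max flow = 2.
After raising cap(src→pump), augmenting paths through that edge carry 1 more unit.
New max flow = 3. Increase = 1.

1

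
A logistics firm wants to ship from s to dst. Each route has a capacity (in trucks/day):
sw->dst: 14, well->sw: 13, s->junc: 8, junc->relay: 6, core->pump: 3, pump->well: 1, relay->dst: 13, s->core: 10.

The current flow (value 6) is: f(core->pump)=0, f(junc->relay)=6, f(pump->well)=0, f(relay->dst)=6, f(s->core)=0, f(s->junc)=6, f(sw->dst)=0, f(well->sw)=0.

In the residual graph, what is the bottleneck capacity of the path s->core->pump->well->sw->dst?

Residual capacities along the path: s->core: 10, core->pump: 3, pump->well: 1, well->sw: 13, sw->dst: 14.
Minimum is 1.

1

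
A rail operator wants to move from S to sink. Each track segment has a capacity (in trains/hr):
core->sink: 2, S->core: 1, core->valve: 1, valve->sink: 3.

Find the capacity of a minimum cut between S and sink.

Max flow = 1 (via 1 augmenting path).
In the residual at optimum, the set reachable from S is {S}.
Cut edges: S->core (cap 1). Sum = 1.

1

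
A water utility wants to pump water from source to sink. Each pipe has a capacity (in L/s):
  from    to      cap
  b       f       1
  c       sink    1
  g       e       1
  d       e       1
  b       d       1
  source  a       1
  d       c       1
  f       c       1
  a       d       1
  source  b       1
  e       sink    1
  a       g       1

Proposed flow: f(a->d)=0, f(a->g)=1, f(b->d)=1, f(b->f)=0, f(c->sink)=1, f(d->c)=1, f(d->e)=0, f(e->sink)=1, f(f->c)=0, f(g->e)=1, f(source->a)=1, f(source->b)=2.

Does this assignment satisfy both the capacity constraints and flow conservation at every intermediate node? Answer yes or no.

Capacity violated on source->b: flow 2 > capacity 1.

No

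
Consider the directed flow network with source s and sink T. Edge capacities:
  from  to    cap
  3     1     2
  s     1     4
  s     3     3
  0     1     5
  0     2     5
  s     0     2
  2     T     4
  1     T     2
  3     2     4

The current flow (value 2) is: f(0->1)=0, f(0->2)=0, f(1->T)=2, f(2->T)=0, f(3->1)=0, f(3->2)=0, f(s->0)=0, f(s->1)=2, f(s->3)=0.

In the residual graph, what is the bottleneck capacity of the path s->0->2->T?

2

Residual capacities along the path: s->0: 2, 0->2: 5, 2->T: 4.
Minimum is 2.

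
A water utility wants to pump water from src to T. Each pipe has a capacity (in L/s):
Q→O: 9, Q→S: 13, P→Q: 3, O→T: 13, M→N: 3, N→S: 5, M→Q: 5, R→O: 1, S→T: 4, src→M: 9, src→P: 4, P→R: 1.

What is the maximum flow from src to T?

Augment src→M→N→S→T: bottleneck 3. Total 3.
Augment src→M→Q→S→T: bottleneck 1. Total 4.
Augment src→M→Q→O→T: bottleneck 4. Total 8.
Augment src→P→Q→O→T: bottleneck 3. Total 11.
Augment src→P→R→O→T: bottleneck 1. Total 12.
No augmenting path remains in the residual graph.

12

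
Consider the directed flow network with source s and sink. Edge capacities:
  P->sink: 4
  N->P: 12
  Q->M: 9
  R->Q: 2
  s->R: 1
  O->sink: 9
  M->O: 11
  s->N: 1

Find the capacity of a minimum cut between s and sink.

2

Max flow = 2 (via 2 augmenting paths).
In the residual at optimum, the set reachable from s is {s}.
Cut edges: s->R (cap 1), s->N (cap 1). Sum = 2.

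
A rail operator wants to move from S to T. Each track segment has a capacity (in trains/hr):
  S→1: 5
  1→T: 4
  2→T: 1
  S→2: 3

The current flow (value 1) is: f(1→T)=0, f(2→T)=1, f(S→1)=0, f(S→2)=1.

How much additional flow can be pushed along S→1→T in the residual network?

Residual capacities along the path: S→1: 5, 1→T: 4.
Minimum is 4.

4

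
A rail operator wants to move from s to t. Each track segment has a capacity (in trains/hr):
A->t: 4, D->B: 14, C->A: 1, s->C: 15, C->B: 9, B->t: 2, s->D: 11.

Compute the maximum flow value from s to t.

Augment s->C->A->t: bottleneck 1. Total 1.
Augment s->C->B->t: bottleneck 2. Total 3.
No augmenting path remains in the residual graph.

3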